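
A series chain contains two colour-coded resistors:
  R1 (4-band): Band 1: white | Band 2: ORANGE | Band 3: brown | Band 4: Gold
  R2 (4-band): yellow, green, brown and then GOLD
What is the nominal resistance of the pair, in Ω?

R1: white, orange → 93; brown ×10 → 930 Ω.
R2: yellow, green → 45; brown ×10 → 450 Ω.
Series: 930 + 450 = 1380 Ω.

1380 Ω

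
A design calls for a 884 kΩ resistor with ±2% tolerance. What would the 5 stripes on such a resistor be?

884000 Ω = 884 × 10^3.
8 → grey
8 → grey
4 → yellow
Multiplier 10^3 → orange.
±2% tolerance → red.

grey, grey, yellow, orange, red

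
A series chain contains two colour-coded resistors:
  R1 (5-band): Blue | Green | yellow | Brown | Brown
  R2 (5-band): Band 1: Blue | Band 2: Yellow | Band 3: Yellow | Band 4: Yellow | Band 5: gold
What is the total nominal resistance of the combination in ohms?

6446540 Ω

R1: blue, green, yellow → 654; brown ×10 → 6540 Ω.
R2: blue, yellow, yellow → 644; yellow ×10^4 → 6440000 Ω.
Series: 6540 + 6440000 = 6446540 Ω.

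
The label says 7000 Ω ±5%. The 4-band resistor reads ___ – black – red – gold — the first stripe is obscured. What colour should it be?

violet

7000 Ω = 70 × 10^2.
The first band gives digit 7 of the significand, and 7 is violet.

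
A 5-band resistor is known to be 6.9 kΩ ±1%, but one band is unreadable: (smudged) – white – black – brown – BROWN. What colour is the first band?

blue

6900 Ω = 690 × 10^1.
The first band gives digit 6 of the significand, and 6 is blue.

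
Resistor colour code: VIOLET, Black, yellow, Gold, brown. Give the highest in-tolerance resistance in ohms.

Violet → 7 (first significant figure)
Black → 0 (second significant figure)
Yellow → 4 (third significant figure)
Gold → ×0.1 multiplier
Brown → ±1% tolerance
704 × 0.1 = 70.4 Ω
Highest = 70.4 × (1 + 1/100) = 71.104 Ω.

71.104 Ω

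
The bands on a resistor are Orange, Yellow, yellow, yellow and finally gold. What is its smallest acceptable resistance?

Orange → 3 (first significant figure)
Yellow → 4 (second significant figure)
Yellow → 4 (third significant figure)
Yellow → ×10^4 multiplier
Gold → ±5% tolerance
344 × 10000 = 3440000 Ω
Smallest = 3440000 × (1 − 5/100) = 3268000 Ω.

3268000 Ω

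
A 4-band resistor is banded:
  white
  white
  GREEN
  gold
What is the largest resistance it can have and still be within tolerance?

White → 9 (first significant figure)
White → 9 (second significant figure)
Green → ×10^5 multiplier
Gold → ±5% tolerance
99 × 100000 = 9900000 Ω
Largest = 9900000 × (1 + 5/100) = 10395000 Ω.

10395000 Ω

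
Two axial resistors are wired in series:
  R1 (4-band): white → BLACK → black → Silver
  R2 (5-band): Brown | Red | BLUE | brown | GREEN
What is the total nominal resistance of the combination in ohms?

R1: white, black → 90; black ×1 → 90 Ω.
R2: brown, red, blue → 126; brown ×10 → 1260 Ω.
Series: 90 + 1260 = 1350 Ω.

1350 Ω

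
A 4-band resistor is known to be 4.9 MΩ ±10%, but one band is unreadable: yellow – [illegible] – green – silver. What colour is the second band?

white

4900000 Ω = 49 × 10^5.
The second band gives digit 9 of the significand, and 9 is white.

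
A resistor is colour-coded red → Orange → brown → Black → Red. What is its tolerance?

The last band, red, is the tolerance band.
Red corresponds to ±2%.

±2%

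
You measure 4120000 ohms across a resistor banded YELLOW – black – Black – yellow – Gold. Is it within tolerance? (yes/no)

yes

Yellow → 4 (first significant figure)
Black → 0 (second significant figure)
Black → 0 (third significant figure)
Yellow → ×10^4 multiplier
Gold → ±5% tolerance
400 × 10000 = 4000000 Ω
Allowed range: 3800000 Ω to 4200000 Ω.
4120000 ohms lies inside that range.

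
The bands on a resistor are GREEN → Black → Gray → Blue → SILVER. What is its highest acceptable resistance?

Green → 5 (first significant figure)
Black → 0 (second significant figure)
Grey → 8 (third significant figure)
Blue → ×10^6 multiplier
Silver → ±10% tolerance
508 × 1000000 = 508000000 Ω
Highest = 508000000 × (1 + 10/100) = 558800000 Ω.

558800000 Ω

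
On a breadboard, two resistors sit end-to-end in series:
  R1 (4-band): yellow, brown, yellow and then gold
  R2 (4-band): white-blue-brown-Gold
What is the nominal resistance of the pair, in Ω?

410960 Ω

R1: yellow, brown → 41; yellow ×10^4 → 410000 Ω.
R2: white, blue → 96; brown ×10 → 960 Ω.
Series: 410000 + 960 = 410960 Ω.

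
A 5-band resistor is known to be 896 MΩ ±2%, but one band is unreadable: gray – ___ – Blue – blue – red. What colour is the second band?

white

896000000 Ω = 896 × 10^6.
The second band gives digit 9 of the significand, and 9 is white.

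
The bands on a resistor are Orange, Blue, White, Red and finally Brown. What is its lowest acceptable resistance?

36531 Ω

Orange → 3 (first significant figure)
Blue → 6 (second significant figure)
White → 9 (third significant figure)
Red → ×10^2 multiplier
Brown → ±1% tolerance
369 × 100 = 36900 Ω
Lowest = 36900 × (1 − 1/100) = 36531 Ω.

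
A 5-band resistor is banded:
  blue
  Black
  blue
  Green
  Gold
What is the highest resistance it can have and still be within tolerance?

63630000 Ω

Blue → 6 (first significant figure)
Black → 0 (second significant figure)
Blue → 6 (third significant figure)
Green → ×10^5 multiplier
Gold → ±5% tolerance
606 × 100000 = 60600000 Ω
Highest = 60600000 × (1 + 5/100) = 63630000 Ω.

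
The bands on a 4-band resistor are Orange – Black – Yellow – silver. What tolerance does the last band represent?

The last band, silver, is the tolerance band.
Silver corresponds to ±10%.

±10%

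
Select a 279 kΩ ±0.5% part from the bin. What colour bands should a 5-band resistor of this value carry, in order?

279000 Ω = 279 × 10^3.
2 → red
7 → violet
9 → white
Multiplier 10^3 → orange.
±0.5% tolerance → green.

red, violet, white, orange, green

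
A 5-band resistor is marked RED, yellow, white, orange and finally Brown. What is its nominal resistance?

249000 Ω

Red → 2 (first significant figure)
Yellow → 4 (second significant figure)
White → 9 (third significant figure)
Orange → ×10^3 multiplier
249 × 1000 = 249000 Ω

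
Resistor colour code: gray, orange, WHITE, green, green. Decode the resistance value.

Grey → 8 (first significant figure)
Orange → 3 (second significant figure)
White → 9 (third significant figure)
Green → ×10^5 multiplier
839 × 100000 = 83900000 Ω

83900000 Ω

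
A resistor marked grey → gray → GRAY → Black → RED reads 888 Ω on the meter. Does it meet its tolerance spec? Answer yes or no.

yes

Grey → 8 (first significant figure)
Grey → 8 (second significant figure)
Grey → 8 (third significant figure)
Black → ×1 multiplier
Red → ±2% tolerance
888 × 1 = 888 Ω
Allowed range: 870.24 Ω to 905.76 Ω.
888 Ω lies inside that range.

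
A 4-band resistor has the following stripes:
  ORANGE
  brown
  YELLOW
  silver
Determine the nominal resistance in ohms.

Orange → 3 (first significant figure)
Brown → 1 (second significant figure)
Yellow → ×10^4 multiplier
31 × 10000 = 310000 Ω

310000 Ω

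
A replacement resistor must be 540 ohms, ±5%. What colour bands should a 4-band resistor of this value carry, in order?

green, yellow, brown, gold

540 Ω = 54 × 10^1.
5 → green
4 → yellow
Multiplier 10^1 → brown.
±5% tolerance → gold.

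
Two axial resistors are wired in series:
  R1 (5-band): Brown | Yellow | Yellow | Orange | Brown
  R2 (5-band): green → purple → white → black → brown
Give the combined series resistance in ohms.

R1: brown, yellow, yellow → 144; orange ×10^3 → 144000 Ω.
R2: green, violet, white → 579; black ×1 → 579 Ω.
Series: 144000 + 579 = 144579 Ω.

144579 Ω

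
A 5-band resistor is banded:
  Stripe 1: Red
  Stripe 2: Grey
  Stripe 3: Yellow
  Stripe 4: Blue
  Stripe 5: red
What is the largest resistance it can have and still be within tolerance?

Red → 2 (first significant figure)
Grey → 8 (second significant figure)
Yellow → 4 (third significant figure)
Blue → ×10^6 multiplier
Red → ±2% tolerance
284 × 1000000 = 284000000 Ω
Largest = 284000000 × (1 + 2/100) = 289680000 Ω.

289680000 Ω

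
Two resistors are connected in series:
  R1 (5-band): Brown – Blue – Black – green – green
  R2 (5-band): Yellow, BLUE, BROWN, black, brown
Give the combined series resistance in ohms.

16000461 Ω

R1: brown, blue, black → 160; green ×10^5 → 16000000 Ω.
R2: yellow, blue, brown → 461; black ×1 → 461 Ω.
Series: 16000000 + 461 = 16000461 Ω.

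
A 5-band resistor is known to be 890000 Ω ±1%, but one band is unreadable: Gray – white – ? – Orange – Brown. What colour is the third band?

890000 Ω = 890 × 10^3.
The third band gives digit 0 of the significand, and 0 is black.

black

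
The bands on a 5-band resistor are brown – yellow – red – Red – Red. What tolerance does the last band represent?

The last band, red, is the tolerance band.
Red corresponds to ±2%.

±2%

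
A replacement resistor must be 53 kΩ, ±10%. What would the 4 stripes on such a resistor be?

green, orange, orange, silver

53000 Ω = 53 × 10^3.
5 → green
3 → orange
Multiplier 10^3 → orange.
±10% tolerance → silver.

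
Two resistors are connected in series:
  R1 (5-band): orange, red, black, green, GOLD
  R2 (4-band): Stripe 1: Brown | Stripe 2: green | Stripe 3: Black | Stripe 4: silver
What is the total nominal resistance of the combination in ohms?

R1: orange, red, black → 320; green ×10^5 → 32000000 Ω.
R2: brown, green → 15; black ×1 → 15 Ω.
Series: 32000000 + 15 = 32000015 Ω.

32000015 Ω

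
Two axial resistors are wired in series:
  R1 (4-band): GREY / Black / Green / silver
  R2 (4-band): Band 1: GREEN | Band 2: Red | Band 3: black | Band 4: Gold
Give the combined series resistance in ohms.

R1: grey, black → 80; green ×10^5 → 8000000 Ω.
R2: green, red → 52; black ×1 → 52 Ω.
Series: 8000000 + 52 = 8000052 Ω.

8000052 Ω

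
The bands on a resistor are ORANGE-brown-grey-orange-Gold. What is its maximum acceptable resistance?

333900 Ω

Orange → 3 (first significant figure)
Brown → 1 (second significant figure)
Grey → 8 (third significant figure)
Orange → ×10^3 multiplier
Gold → ±5% tolerance
318 × 1000 = 318000 Ω
Maximum = 318000 × (1 + 5/100) = 333900 Ω.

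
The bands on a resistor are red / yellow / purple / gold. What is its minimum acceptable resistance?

228000000 Ω

Red → 2 (first significant figure)
Yellow → 4 (second significant figure)
Violet → ×10^7 multiplier
Gold → ±5% tolerance
24 × 10000000 = 240000000 Ω
Minimum = 240000000 × (1 − 5/100) = 228000000 Ω.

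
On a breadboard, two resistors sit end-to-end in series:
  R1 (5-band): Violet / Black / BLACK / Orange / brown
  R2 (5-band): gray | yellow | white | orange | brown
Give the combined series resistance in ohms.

1549000 Ω

R1: violet, black, black → 700; orange ×10^3 → 700000 Ω.
R2: grey, yellow, white → 849; orange ×10^3 → 849000 Ω.
Series: 700000 + 849000 = 1549000 Ω.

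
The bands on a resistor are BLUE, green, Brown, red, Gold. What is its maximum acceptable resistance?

68355 Ω

Blue → 6 (first significant figure)
Green → 5 (second significant figure)
Brown → 1 (third significant figure)
Red → ×10^2 multiplier
Gold → ±5% tolerance
651 × 100 = 65100 Ω
Maximum = 65100 × (1 + 5/100) = 68355 Ω.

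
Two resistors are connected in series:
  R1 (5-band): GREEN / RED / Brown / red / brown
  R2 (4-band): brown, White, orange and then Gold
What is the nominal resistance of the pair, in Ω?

R1: green, red, brown → 521; red ×10^2 → 52100 Ω.
R2: brown, white → 19; orange ×10^3 → 19000 Ω.
Series: 52100 + 19000 = 71100 Ω.

71100 Ω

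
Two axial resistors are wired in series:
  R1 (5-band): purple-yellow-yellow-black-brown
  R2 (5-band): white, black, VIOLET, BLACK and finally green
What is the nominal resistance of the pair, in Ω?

1651 Ω

R1: violet, yellow, yellow → 744; black ×1 → 744 Ω.
R2: white, black, violet → 907; black ×1 → 907 Ω.
Series: 744 + 907 = 1651 Ω.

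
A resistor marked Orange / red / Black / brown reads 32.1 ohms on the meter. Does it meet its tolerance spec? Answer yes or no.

yes

Orange → 3 (first significant figure)
Red → 2 (second significant figure)
Black → ×1 multiplier
Brown → ±1% tolerance
32 × 1 = 32 Ω
Allowed range: 31.68 Ω to 32.32 Ω.
32.1 ohms lies inside that range.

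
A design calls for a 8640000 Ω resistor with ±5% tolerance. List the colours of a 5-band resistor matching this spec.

grey, blue, yellow, yellow, gold

8640000 Ω = 864 × 10^4.
8 → grey
6 → blue
4 → yellow
Multiplier 10^4 → yellow.
±5% tolerance → gold.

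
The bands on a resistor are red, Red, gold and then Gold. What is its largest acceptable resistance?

2.31 Ω

Red → 2 (first significant figure)
Red → 2 (second significant figure)
Gold → ×0.1 multiplier
Gold → ±5% tolerance
22 × 0.1 = 2.2 Ω
Largest = 2.2 × (1 + 5/100) = 2.31 Ω.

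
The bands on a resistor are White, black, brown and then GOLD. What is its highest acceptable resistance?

945 Ω

White → 9 (first significant figure)
Black → 0 (second significant figure)
Brown → ×10 multiplier
Gold → ±5% tolerance
90 × 10 = 900 Ω
Highest = 900 × (1 + 5/100) = 945 Ω.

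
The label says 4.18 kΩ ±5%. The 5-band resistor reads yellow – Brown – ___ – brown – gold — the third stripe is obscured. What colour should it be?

grey

4180 Ω = 418 × 10^1.
The third band gives digit 8 of the significand, and 8 is grey.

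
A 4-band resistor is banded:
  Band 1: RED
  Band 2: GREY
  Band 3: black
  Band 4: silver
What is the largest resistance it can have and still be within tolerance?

Red → 2 (first significant figure)
Grey → 8 (second significant figure)
Black → ×1 multiplier
Silver → ±10% tolerance
28 × 1 = 28 Ω
Largest = 28 × (1 + 10/100) = 30.8 Ω.

30.8 Ω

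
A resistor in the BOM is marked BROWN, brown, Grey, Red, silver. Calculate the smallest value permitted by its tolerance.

10620 Ω

Brown → 1 (first significant figure)
Brown → 1 (second significant figure)
Grey → 8 (third significant figure)
Red → ×10^2 multiplier
Silver → ±10% tolerance
118 × 100 = 11800 Ω
Smallest = 11800 × (1 − 10/100) = 10620 Ω.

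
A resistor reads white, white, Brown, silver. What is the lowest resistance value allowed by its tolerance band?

White → 9 (first significant figure)
White → 9 (second significant figure)
Brown → ×10 multiplier
Silver → ±10% tolerance
99 × 10 = 990 Ω
Lowest = 990 × (1 − 10/100) = 891 Ω.

891 Ω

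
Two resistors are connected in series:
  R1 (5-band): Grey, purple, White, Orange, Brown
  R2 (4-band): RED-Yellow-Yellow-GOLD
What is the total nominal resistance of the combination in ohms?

R1: grey, violet, white → 879; orange ×10^3 → 879000 Ω.
R2: red, yellow → 24; yellow ×10^4 → 240000 Ω.
Series: 879000 + 240000 = 1119000 Ω.

1119000 Ω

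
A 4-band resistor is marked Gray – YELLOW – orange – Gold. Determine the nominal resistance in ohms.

Grey → 8 (first significant figure)
Yellow → 4 (second significant figure)
Orange → ×10^3 multiplier
84 × 1000 = 84000 Ω

84000 Ω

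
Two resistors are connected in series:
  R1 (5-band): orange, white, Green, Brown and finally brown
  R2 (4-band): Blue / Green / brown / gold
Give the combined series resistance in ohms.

4600 Ω

R1: orange, white, green → 395; brown ×10 → 3950 Ω.
R2: blue, green → 65; brown ×10 → 650 Ω.
Series: 3950 + 650 = 4600 Ω.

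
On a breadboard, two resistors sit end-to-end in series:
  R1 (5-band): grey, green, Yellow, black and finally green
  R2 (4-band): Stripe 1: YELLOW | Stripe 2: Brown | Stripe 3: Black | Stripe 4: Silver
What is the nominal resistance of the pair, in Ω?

895 Ω

R1: grey, green, yellow → 854; black ×1 → 854 Ω.
R2: yellow, brown → 41; black ×1 → 41 Ω.
Series: 854 + 41 = 895 Ω.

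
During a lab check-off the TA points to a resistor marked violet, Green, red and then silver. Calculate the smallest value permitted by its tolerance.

6750 Ω

Violet → 7 (first significant figure)
Green → 5 (second significant figure)
Red → ×10^2 multiplier
Silver → ±10% tolerance
75 × 100 = 7500 Ω
Smallest = 7500 × (1 − 10/100) = 6750 Ω.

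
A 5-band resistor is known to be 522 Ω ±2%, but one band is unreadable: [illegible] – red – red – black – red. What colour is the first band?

green

522 Ω = 522 × 10^0.
The first band gives digit 5 of the significand, and 5 is green.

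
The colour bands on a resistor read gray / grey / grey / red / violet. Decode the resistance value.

Grey → 8 (first significant figure)
Grey → 8 (second significant figure)
Grey → 8 (third significant figure)
Red → ×10^2 multiplier
888 × 100 = 88800 Ω

88800 Ω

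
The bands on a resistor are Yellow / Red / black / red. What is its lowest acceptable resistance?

41.16 Ω

Yellow → 4 (first significant figure)
Red → 2 (second significant figure)
Black → ×1 multiplier
Red → ±2% tolerance
42 × 1 = 42 Ω
Lowest = 42 × (1 − 2/100) = 41.16 Ω.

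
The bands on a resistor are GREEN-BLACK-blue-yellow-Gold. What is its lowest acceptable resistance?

Green → 5 (first significant figure)
Black → 0 (second significant figure)
Blue → 6 (third significant figure)
Yellow → ×10^4 multiplier
Gold → ±5% tolerance
506 × 10000 = 5060000 Ω
Lowest = 5060000 × (1 − 5/100) = 4807000 Ω.

4807000 Ω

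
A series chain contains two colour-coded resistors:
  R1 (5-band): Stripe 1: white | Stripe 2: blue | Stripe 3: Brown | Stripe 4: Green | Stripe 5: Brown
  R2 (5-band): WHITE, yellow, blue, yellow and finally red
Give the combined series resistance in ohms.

105560000 Ω

R1: white, blue, brown → 961; green ×10^5 → 96100000 Ω.
R2: white, yellow, blue → 946; yellow ×10^4 → 9460000 Ω.
Series: 96100000 + 9460000 = 105560000 Ω.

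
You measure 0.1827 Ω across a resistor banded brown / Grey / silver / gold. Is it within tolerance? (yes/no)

yes

Brown → 1 (first significant figure)
Grey → 8 (second significant figure)
Silver → ×0.01 multiplier
Gold → ±5% tolerance
18 × 0.01 = 0.18 Ω
Allowed range: 0.171 Ω to 0.189 Ω.
0.1827 Ω lies inside that range.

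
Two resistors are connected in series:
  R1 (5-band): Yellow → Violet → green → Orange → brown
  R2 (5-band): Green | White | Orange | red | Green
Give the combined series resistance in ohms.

R1: yellow, violet, green → 475; orange ×10^3 → 475000 Ω.
R2: green, white, orange → 593; red ×10^2 → 59300 Ω.
Series: 475000 + 59300 = 534300 Ω.

534300 Ω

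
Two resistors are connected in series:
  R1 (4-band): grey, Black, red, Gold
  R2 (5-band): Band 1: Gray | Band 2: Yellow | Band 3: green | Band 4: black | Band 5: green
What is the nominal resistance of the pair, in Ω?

8845 Ω

R1: grey, black → 80; red ×10^2 → 8000 Ω.
R2: grey, yellow, green → 845; black ×1 → 845 Ω.
Series: 8000 + 845 = 8845 Ω.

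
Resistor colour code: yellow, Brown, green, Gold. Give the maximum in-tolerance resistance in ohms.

4305000 Ω

Yellow → 4 (first significant figure)
Brown → 1 (second significant figure)
Green → ×10^5 multiplier
Gold → ±5% tolerance
41 × 100000 = 4100000 Ω
Maximum = 4100000 × (1 + 5/100) = 4305000 Ω.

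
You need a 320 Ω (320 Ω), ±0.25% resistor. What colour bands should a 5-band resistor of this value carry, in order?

320 Ω = 320 × 10^0.
3 → orange
2 → red
0 → black
Multiplier 10^0 → black.
±0.25% tolerance → blue.

orange, red, black, black, blue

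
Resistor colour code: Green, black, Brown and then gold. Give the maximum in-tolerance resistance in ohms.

Green → 5 (first significant figure)
Black → 0 (second significant figure)
Brown → ×10 multiplier
Gold → ±5% tolerance
50 × 10 = 500 Ω
Maximum = 500 × (1 + 5/100) = 525 Ω.

525 Ω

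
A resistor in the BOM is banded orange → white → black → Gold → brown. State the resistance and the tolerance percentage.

39 Ω ±1%

Orange → 3 (first significant figure)
White → 9 (second significant figure)
Black → 0 (third significant figure)
Gold → ×0.1 multiplier
Brown → ±1% tolerance
390 × 0.1 = 39 Ω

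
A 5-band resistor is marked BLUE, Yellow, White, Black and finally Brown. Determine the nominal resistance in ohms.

Blue → 6 (first significant figure)
Yellow → 4 (second significant figure)
White → 9 (third significant figure)
Black → ×1 multiplier
649 × 1 = 649 Ω

649 Ω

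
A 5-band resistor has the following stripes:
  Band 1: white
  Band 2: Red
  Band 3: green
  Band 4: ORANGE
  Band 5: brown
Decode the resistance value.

White → 9 (first significant figure)
Red → 2 (second significant figure)
Green → 5 (third significant figure)
Orange → ×10^3 multiplier
925 × 1000 = 925000 Ω

925000 Ω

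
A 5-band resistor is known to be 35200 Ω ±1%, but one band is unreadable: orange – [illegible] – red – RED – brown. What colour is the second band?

green

35200 Ω = 352 × 10^2.
The second band gives digit 5 of the significand, and 5 is green.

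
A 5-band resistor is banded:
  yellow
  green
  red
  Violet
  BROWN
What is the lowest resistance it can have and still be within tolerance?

Yellow → 4 (first significant figure)
Green → 5 (second significant figure)
Red → 2 (third significant figure)
Violet → ×10^7 multiplier
Brown → ±1% tolerance
452 × 10000000 = 4520000000 Ω
Lowest = 4520000000 × (1 − 1/100) = 4474800000 Ω.

4474800000 Ω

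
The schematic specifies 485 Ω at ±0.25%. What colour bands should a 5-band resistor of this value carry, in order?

485 Ω = 485 × 10^0.
4 → yellow
8 → grey
5 → green
Multiplier 10^0 → black.
±0.25% tolerance → blue.

yellow, grey, green, black, blue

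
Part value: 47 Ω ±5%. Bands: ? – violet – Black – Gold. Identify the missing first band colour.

47 Ω = 47 × 10^0.
The first band gives digit 4 of the significand, and 4 is yellow.

yellow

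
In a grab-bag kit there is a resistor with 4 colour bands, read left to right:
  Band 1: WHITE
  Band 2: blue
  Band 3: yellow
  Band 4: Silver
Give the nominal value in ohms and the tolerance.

960000 Ω ±10%

White → 9 (first significant figure)
Blue → 6 (second significant figure)
Yellow → ×10^4 multiplier
Silver → ±10% tolerance
96 × 10000 = 960000 Ω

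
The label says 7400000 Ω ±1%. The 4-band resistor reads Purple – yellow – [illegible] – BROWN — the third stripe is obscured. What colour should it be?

7400000 Ω = 74 × 10^5.
The third band is the multiplier, 10^5, which is green.

green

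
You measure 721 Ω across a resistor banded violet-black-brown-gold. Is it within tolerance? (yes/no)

Violet → 7 (first significant figure)
Black → 0 (second significant figure)
Brown → ×10 multiplier
Gold → ±5% tolerance
70 × 10 = 700 Ω
Allowed range: 665 Ω to 735 Ω.
721 Ω lies inside that range.

yes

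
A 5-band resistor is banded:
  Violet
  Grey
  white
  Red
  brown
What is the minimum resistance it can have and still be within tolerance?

78111 Ω

Violet → 7 (first significant figure)
Grey → 8 (second significant figure)
White → 9 (third significant figure)
Red → ×10^2 multiplier
Brown → ±1% tolerance
789 × 100 = 78900 Ω
Minimum = 78900 × (1 − 1/100) = 78111 Ω.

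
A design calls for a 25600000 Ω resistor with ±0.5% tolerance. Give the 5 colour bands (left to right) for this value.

25600000 Ω = 256 × 10^5.
2 → red
5 → green
6 → blue
Multiplier 10^5 → green.
±0.5% tolerance → green.

red, green, blue, green, green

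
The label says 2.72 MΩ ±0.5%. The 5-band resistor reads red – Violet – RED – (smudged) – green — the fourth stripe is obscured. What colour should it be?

2720000 Ω = 272 × 10^4.
The fourth band is the multiplier, 10^4, which is yellow.

yellow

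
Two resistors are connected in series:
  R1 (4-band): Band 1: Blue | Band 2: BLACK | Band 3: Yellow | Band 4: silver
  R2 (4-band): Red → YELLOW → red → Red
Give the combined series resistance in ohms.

602400 Ω

R1: blue, black → 60; yellow ×10^4 → 600000 Ω.
R2: red, yellow → 24; red ×10^2 → 2400 Ω.
Series: 600000 + 2400 = 602400 Ω.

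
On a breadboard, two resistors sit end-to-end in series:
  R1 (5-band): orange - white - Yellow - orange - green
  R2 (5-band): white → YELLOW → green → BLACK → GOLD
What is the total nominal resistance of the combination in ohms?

394945 Ω

R1: orange, white, yellow → 394; orange ×10^3 → 394000 Ω.
R2: white, yellow, green → 945; black ×1 → 945 Ω.
Series: 394000 + 945 = 394945 Ω.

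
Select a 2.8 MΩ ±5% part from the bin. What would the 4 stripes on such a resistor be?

red, grey, green, gold

2800000 Ω = 28 × 10^5.
2 → red
8 → grey
Multiplier 10^5 → green.
±5% tolerance → gold.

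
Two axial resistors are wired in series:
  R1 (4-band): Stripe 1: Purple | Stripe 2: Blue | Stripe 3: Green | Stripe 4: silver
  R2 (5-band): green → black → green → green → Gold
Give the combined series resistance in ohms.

R1: violet, blue → 76; green ×10^5 → 7600000 Ω.
R2: green, black, green → 505; green ×10^5 → 50500000 Ω.
Series: 7600000 + 50500000 = 58100000 Ω.

58100000 Ω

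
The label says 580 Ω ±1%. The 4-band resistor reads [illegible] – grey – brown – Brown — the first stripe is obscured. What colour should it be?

580 Ω = 58 × 10^1.
The first band gives digit 5 of the significand, and 5 is green.

green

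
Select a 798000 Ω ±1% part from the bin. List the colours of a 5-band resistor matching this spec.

violet, white, grey, orange, brown

798000 Ω = 798 × 10^3.
7 → violet
9 → white
8 → grey
Multiplier 10^3 → orange.
±1% tolerance → brown.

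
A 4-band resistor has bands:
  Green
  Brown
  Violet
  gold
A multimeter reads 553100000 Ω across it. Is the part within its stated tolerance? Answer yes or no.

Green → 5 (first significant figure)
Brown → 1 (second significant figure)
Violet → ×10^7 multiplier
Gold → ±5% tolerance
51 × 10000000 = 510000000 Ω
Allowed range: 484500000 Ω to 535500000 Ω.
553100000 Ω lies outside that range.

no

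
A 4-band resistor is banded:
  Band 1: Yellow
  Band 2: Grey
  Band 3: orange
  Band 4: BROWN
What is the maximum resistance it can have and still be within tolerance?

48480 Ω

Yellow → 4 (first significant figure)
Grey → 8 (second significant figure)
Orange → ×10^3 multiplier
Brown → ±1% tolerance
48 × 1000 = 48000 Ω
Maximum = 48000 × (1 + 1/100) = 48480 Ω.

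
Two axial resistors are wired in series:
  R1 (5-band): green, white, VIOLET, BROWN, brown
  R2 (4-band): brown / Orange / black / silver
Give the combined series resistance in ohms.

R1: green, white, violet → 597; brown ×10 → 5970 Ω.
R2: brown, orange → 13; black ×1 → 13 Ω.
Series: 5970 + 13 = 5983 Ω.

5983 Ω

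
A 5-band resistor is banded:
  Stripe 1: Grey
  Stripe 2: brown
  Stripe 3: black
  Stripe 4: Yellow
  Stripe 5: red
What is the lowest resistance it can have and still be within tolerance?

Grey → 8 (first significant figure)
Brown → 1 (second significant figure)
Black → 0 (third significant figure)
Yellow → ×10^4 multiplier
Red → ±2% tolerance
810 × 10000 = 8100000 Ω
Lowest = 8100000 × (1 − 2/100) = 7938000 Ω.

7938000 Ω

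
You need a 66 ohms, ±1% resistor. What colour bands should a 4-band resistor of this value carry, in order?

66 Ω = 66 × 10^0.
6 → blue
6 → blue
Multiplier 10^0 → black.
±1% tolerance → brown.

blue, blue, black, brown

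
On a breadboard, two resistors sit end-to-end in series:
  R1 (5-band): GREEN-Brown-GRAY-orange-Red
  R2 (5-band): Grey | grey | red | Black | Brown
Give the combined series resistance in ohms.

R1: green, brown, grey → 518; orange ×10^3 → 518000 Ω.
R2: grey, grey, red → 882; black ×1 → 882 Ω.
Series: 518000 + 882 = 518882 Ω.

518882 Ω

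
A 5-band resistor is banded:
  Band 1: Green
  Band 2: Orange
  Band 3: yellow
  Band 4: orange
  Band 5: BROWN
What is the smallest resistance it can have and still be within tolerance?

Green → 5 (first significant figure)
Orange → 3 (second significant figure)
Yellow → 4 (third significant figure)
Orange → ×10^3 multiplier
Brown → ±1% tolerance
534 × 1000 = 534000 Ω
Smallest = 534000 × (1 − 1/100) = 528660 Ω.

528660 Ω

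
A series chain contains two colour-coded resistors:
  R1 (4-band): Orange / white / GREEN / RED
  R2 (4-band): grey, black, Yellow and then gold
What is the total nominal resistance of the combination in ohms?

4700000 Ω

R1: orange, white → 39; green ×10^5 → 3900000 Ω.
R2: grey, black → 80; yellow ×10^4 → 800000 Ω.
Series: 3900000 + 800000 = 4700000 Ω.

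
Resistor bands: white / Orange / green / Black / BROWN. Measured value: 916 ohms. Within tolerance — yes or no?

no

White → 9 (first significant figure)
Orange → 3 (second significant figure)
Green → 5 (third significant figure)
Black → ×1 multiplier
Brown → ±1% tolerance
935 × 1 = 935 Ω
Allowed range: 925.65 Ω to 944.35 Ω.
916 ohms lies outside that range.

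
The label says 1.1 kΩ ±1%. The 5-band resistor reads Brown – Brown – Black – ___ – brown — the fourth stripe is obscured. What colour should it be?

1100 Ω = 110 × 10^1.
The fourth band is the multiplier, 10^1, which is brown.

brown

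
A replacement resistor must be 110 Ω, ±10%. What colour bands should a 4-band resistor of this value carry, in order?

brown, brown, brown, silver

110 Ω = 11 × 10^1.
1 → brown
1 → brown
Multiplier 10^1 → brown.
±10% tolerance → silver.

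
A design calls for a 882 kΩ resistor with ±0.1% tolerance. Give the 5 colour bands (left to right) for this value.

grey, grey, red, orange, violet

882000 Ω = 882 × 10^3.
8 → grey
8 → grey
2 → red
Multiplier 10^3 → orange.
±0.1% tolerance → violet.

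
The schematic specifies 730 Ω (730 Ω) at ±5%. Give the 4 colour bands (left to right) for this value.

730 Ω = 73 × 10^1.
7 → violet
3 → orange
Multiplier 10^1 → brown.
±5% tolerance → gold.

violet, orange, brown, gold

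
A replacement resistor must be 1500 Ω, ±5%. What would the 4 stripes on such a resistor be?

1500 Ω = 15 × 10^2.
1 → brown
5 → green
Multiplier 10^2 → red.
±5% tolerance → gold.

brown, green, red, gold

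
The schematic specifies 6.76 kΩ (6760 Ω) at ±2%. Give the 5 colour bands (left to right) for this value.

blue, violet, blue, brown, red

6760 Ω = 676 × 10^1.
6 → blue
7 → violet
6 → blue
Multiplier 10^1 → brown.
±2% tolerance → red.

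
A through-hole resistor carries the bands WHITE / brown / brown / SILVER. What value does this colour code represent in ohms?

910 Ω

White → 9 (first significant figure)
Brown → 1 (second significant figure)
Brown → ×10 multiplier
91 × 10 = 910 Ω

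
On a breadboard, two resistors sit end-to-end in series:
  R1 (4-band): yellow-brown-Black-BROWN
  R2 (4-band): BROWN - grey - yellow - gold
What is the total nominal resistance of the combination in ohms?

180041 Ω

R1: yellow, brown → 41; black ×1 → 41 Ω.
R2: brown, grey → 18; yellow ×10^4 → 180000 Ω.
Series: 41 + 180000 = 180041 Ω.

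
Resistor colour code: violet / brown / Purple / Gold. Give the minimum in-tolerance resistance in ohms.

674500000 Ω

Violet → 7 (first significant figure)
Brown → 1 (second significant figure)
Violet → ×10^7 multiplier
Gold → ±5% tolerance
71 × 10000000 = 710000000 Ω
Minimum = 710000000 × (1 − 5/100) = 674500000 Ω.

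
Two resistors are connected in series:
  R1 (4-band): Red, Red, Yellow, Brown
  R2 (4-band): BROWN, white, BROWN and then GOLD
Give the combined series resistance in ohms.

R1: red, red → 22; yellow ×10^4 → 220000 Ω.
R2: brown, white → 19; brown ×10 → 190 Ω.
Series: 220000 + 190 = 220190 Ω.

220190 Ω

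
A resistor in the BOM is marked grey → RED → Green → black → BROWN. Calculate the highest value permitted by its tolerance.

Grey → 8 (first significant figure)
Red → 2 (second significant figure)
Green → 5 (third significant figure)
Black → ×1 multiplier
Brown → ±1% tolerance
825 × 1 = 825 Ω
Highest = 825 × (1 + 1/100) = 833.25 Ω.

833.25 Ω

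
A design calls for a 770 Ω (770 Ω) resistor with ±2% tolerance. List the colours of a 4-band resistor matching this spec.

violet, violet, brown, red

770 Ω = 77 × 10^1.
7 → violet
7 → violet
Multiplier 10^1 → brown.
±2% tolerance → red.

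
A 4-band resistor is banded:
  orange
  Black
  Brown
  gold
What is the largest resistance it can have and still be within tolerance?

315 Ω

Orange → 3 (first significant figure)
Black → 0 (second significant figure)
Brown → ×10 multiplier
Gold → ±5% tolerance
30 × 10 = 300 Ω
Largest = 300 × (1 + 5/100) = 315 Ω.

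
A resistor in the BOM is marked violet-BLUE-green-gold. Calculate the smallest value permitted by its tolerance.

7220000 Ω

Violet → 7 (first significant figure)
Blue → 6 (second significant figure)
Green → ×10^5 multiplier
Gold → ±5% tolerance
76 × 100000 = 7600000 Ω
Smallest = 7600000 × (1 − 5/100) = 7220000 Ω.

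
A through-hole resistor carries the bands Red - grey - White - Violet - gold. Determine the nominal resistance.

2890000000 Ω

Red → 2 (first significant figure)
Grey → 8 (second significant figure)
White → 9 (third significant figure)
Violet → ×10^7 multiplier
289 × 10000000 = 2890000000 Ω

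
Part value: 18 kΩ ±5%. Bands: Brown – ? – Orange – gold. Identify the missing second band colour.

18000 Ω = 18 × 10^3.
The second band gives digit 8 of the significand, and 8 is grey.

grey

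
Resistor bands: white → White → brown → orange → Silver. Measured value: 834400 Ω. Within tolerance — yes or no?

White → 9 (first significant figure)
White → 9 (second significant figure)
Brown → 1 (third significant figure)
Orange → ×10^3 multiplier
Silver → ±10% tolerance
991 × 1000 = 991000 Ω
Allowed range: 891900 Ω to 1090100 Ω.
834400 Ω lies outside that range.

no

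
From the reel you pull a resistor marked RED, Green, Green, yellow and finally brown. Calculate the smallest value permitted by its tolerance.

2524500 Ω

Red → 2 (first significant figure)
Green → 5 (second significant figure)
Green → 5 (third significant figure)
Yellow → ×10^4 multiplier
Brown → ±1% tolerance
255 × 10000 = 2550000 Ω
Smallest = 2550000 × (1 − 1/100) = 2524500 Ω.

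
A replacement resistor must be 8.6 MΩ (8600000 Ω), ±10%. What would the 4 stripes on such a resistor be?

grey, blue, green, silver

8600000 Ω = 86 × 10^5.
8 → grey
6 → blue
Multiplier 10^5 → green.
±10% tolerance → silver.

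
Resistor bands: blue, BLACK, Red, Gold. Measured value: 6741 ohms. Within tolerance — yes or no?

no

Blue → 6 (first significant figure)
Black → 0 (second significant figure)
Red → ×10^2 multiplier
Gold → ±5% tolerance
60 × 100 = 6000 Ω
Allowed range: 5700 Ω to 6300 Ω.
6741 ohms lies outside that range.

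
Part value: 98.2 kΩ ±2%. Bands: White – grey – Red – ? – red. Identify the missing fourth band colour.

red

98200 Ω = 982 × 10^2.
The fourth band is the multiplier, 10^2, which is red.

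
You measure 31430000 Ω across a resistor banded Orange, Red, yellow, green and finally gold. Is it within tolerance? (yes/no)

Orange → 3 (first significant figure)
Red → 2 (second significant figure)
Yellow → 4 (third significant figure)
Green → ×10^5 multiplier
Gold → ±5% tolerance
324 × 100000 = 32400000 Ω
Allowed range: 30780000 Ω to 34020000 Ω.
31430000 Ω lies inside that range.

yes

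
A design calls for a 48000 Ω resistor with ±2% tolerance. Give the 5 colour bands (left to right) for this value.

48000 Ω = 480 × 10^2.
4 → yellow
8 → grey
0 → black
Multiplier 10^2 → red.
±2% tolerance → red.

yellow, grey, black, red, red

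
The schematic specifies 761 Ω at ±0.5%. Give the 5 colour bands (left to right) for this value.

violet, blue, brown, black, green

761 Ω = 761 × 10^0.
7 → violet
6 → blue
1 → brown
Multiplier 10^0 → black.
±0.5% tolerance → green.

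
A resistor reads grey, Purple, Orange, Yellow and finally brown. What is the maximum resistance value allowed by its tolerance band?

8817300 Ω

Grey → 8 (first significant figure)
Violet → 7 (second significant figure)
Orange → 3 (third significant figure)
Yellow → ×10^4 multiplier
Brown → ±1% tolerance
873 × 10000 = 8730000 Ω
Maximum = 8730000 × (1 + 1/100) = 8817300 Ω.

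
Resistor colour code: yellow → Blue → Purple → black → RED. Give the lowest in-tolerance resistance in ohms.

457.66 Ω

Yellow → 4 (first significant figure)
Blue → 6 (second significant figure)
Violet → 7 (third significant figure)
Black → ×1 multiplier
Red → ±2% tolerance
467 × 1 = 467 Ω
Lowest = 467 × (1 − 2/100) = 457.66 Ω.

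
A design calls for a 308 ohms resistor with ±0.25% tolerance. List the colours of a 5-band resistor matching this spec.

308 Ω = 308 × 10^0.
3 → orange
0 → black
8 → grey
Multiplier 10^0 → black.
±0.25% tolerance → blue.

orange, black, grey, black, blue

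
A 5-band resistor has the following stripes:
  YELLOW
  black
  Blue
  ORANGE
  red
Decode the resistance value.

406000 Ω

Yellow → 4 (first significant figure)
Black → 0 (second significant figure)
Blue → 6 (third significant figure)
Orange → ×10^3 multiplier
406 × 1000 = 406000 Ω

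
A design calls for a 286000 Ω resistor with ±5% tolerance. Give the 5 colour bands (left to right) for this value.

red, grey, blue, orange, gold

286000 Ω = 286 × 10^3.
2 → red
8 → grey
6 → blue
Multiplier 10^3 → orange.
±5% tolerance → gold.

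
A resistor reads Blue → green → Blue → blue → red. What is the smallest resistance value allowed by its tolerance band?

Blue → 6 (first significant figure)
Green → 5 (second significant figure)
Blue → 6 (third significant figure)
Blue → ×10^6 multiplier
Red → ±2% tolerance
656 × 1000000 = 656000000 Ω
Smallest = 656000000 × (1 − 2/100) = 642880000 Ω.

642880000 Ω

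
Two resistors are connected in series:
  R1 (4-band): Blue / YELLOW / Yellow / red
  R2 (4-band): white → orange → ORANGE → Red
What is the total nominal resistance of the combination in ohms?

R1: blue, yellow → 64; yellow ×10^4 → 640000 Ω.
R2: white, orange → 93; orange ×10^3 → 93000 Ω.
Series: 640000 + 93000 = 733000 Ω.

733000 Ω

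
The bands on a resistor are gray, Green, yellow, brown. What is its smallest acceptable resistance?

841500 Ω

Grey → 8 (first significant figure)
Green → 5 (second significant figure)
Yellow → ×10^4 multiplier
Brown → ±1% tolerance
85 × 10000 = 850000 Ω
Smallest = 850000 × (1 − 1/100) = 841500 Ω.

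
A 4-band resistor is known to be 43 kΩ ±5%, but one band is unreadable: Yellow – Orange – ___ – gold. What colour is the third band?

43000 Ω = 43 × 10^3.
The third band is the multiplier, 10^3, which is orange.

orange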